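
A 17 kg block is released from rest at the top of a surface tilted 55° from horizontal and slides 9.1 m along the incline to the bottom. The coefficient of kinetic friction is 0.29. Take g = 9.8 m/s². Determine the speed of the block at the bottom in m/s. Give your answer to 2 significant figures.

The weight component along the incline is mg sin 55° = 136.471 N and the normal force is N = mg cos 55° = 95.558 N.
Friction up the slope is f = μN = 0.29 × 95.558 = 27.712 N, so the net downslope force is 136.471 − 27.712 = 108.759 N and a = 108.759 / 17 = 6.3976 m/s².
Starting from rest over a distance of 9.1 m, v² = 2aL = 2 × 6.3976 × 9.1 = 116.4363, so v = 10.7906 m/s.

11 m/s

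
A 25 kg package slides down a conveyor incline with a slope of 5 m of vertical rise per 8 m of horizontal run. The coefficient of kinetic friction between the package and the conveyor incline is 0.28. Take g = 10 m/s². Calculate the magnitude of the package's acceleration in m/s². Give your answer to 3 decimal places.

Resolving the weight along the incline: the component pulling the package down the slope is mg sin 32.01° = 25 × 10 × 0.5300 = 132.500 N, and the normal force is N = mg cos 32.01° = 25 × 10 × 0.8480 = 212.000 N.
Kinetic friction acts up the slope with magnitude f = μN = 0.28 × 212.000 = 59.360 N.
Net force along the incline is 132.500 − 59.360 = 73.140 N, so a = 73.140 / 25 = 2.9256 m/s².

2.926 m/s²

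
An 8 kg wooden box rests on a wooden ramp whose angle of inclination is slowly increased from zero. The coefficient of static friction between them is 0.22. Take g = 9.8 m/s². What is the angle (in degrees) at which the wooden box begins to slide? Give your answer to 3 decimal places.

At the threshold of sliding, static friction is at its maximum μ_s N and exactly balances the weight component along the incline: mg sin θ = μ_s mg cos θ.
Hence tan θ = μ_s = 0.22, so θ = arctan(0.22) = 12.4074°.

12.407°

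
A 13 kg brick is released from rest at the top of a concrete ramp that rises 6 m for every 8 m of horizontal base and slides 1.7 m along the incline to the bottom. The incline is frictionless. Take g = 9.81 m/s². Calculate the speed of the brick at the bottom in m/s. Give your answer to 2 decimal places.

4.47 m/s

The weight component along the incline is mg sin 36.87° = 76.518 N and the normal force is N = mg cos 36.87° = 102.024 N.
With no friction, a = g sin 36.87° = 5.8860 m/s².
Starting from rest over a distance of 1.7 m, v² = 2aL = 2 × 5.8860 × 1.7 = 20.0124, so v = 4.4735 m/s.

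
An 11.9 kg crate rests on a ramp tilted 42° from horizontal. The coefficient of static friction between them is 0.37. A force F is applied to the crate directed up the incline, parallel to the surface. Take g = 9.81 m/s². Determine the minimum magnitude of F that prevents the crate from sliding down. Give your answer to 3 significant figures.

The normal force is N = mg cos 42° = 86.754 N. With F at its minimum the crate is on the verge of sliding down, so static friction is at its maximum μ_s N = 0.37 × 86.754 = 32.099 N and acts up the slope.
Equilibrium along the incline: F + μ_s N = mg sin 42°, so F = 78.114 − 32.099 = 46.015 N.

46.0 N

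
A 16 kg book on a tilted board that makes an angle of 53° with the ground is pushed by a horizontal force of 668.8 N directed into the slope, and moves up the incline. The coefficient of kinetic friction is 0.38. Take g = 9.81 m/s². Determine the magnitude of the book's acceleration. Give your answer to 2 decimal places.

The horizontal push has components F cos 53° = 668.8 × 0.6018 = 402.484 N up the incline and F sin 53° = 668.8 × 0.7986 = 534.104 N pressing into the surface.
The normal force is therefore N = mg cos 53° + F sin 53° = 94.459 + 534.104 = 628.563 N, and kinetic friction down the slope is μN = 0.38 × 628.563 = 238.854 N.
Along the incline: F cos 53° − mg sin 53° − μN = ma, so 402.484 − 125.348 − 238.854 = 16 a, giving a = 2.3926 m/s².

2.39 m/s²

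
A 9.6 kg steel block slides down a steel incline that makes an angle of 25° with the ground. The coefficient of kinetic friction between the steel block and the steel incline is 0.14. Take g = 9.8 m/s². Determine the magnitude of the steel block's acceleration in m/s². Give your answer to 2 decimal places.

2.90 m/s²

Resolving the weight along the incline: the component pulling the steel block down the slope is mg sin 25° = 9.6 × 9.8 × 0.4226 = 39.758 N, and the normal force is N = mg cos 25° = 9.6 × 9.8 × 0.9063 = 85.265 N.
Kinetic friction acts up the slope with magnitude f = μN = 0.14 × 85.265 = 11.937 N.
Net force along the incline is 39.758 − 11.937 = 27.821 N, so a = 27.821 / 9.6 = 2.8980 m/s².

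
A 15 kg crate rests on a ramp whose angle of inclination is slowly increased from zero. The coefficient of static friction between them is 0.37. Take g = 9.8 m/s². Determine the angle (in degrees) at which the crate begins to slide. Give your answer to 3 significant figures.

20.3°

At the threshold of sliding, static friction is at its maximum μ_s N and exactly balances the weight component along the incline: mg sin θ = μ_s mg cos θ.
Hence tan θ = μ_s = 0.37, so θ = arctan(0.37) = 20.3045°.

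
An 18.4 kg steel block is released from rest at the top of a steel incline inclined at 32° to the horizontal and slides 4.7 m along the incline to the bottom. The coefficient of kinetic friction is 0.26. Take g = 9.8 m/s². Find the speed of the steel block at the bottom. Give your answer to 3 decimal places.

5.339 m/s

The weight component along the incline is mg sin 32° = 95.555 N and the normal force is N = mg cos 32° = 152.920 N.
Friction up the slope is f = μN = 0.26 × 152.920 = 39.759 N, so the net downslope force is 95.555 − 39.759 = 55.796 N and a = 55.796 / 18.4 = 3.0324 m/s².
Starting from rest over a distance of 4.7 m, v² = 2aL = 2 × 3.0324 × 4.7 = 28.5046, so v = 5.3390 m/s.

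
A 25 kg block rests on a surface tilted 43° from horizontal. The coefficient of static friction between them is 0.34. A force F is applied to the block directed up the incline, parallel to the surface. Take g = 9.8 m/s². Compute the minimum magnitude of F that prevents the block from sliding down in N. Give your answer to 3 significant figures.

106 N

The normal force is N = mg cos 43° = 179.182 N. With F at its minimum the block is on the verge of sliding down, so static friction is at its maximum μ_s N = 0.34 × 179.182 = 60.922 N and acts up the slope.
Equilibrium along the incline: F + μ_s N = mg sin 43°, so F = 167.090 − 60.922 = 106.168 N.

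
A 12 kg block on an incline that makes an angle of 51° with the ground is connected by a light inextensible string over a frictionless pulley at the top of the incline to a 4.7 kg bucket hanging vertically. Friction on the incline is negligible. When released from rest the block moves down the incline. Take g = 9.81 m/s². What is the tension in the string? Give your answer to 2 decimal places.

58.88 N

For the block on the incline: the weight component along the slope is m₁g sin 51° = 12 × 9.81 × 0.7771 = 91.480 N and the normal force is N = m₁g cos 51° = 74.084 N.
Newton's second law for the block (down-slope positive): 91.480 − T = 12 a. For the hanging bucket (upward positive): T − 4.7 × 9.81 = 4.7 a.
Adding the two equations eliminates T: 45.373 = 16.7 a, so a = 2.7169 m/s².
Then from the hanging bucket's equation, T = 4.7 × (9.81 + 2.7169) = 58.876 N.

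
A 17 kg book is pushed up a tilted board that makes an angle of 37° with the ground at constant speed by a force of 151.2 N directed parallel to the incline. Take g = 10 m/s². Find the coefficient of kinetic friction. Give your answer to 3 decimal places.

At constant speed ΣF = 0 along the incline. The applied 151.2 N acts up the slope; the weight component mg sin 37° = 102.309 N and kinetic friction μN both act down the slope.
So 151.2 = 102.309 + μ × 135.768, giving μ = (151.2 − 102.309) / 135.768 = 0.3601.

0.360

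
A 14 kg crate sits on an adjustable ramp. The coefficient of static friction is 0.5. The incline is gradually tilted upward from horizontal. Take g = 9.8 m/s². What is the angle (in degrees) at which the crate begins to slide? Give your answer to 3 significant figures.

At the threshold of sliding, static friction is at its maximum μ_s N and exactly balances the weight component along the incline: mg sin θ = μ_s mg cos θ.
Hence tan θ = μ_s = 0.5, so θ = arctan(0.5) = 26.5651°.

26.6°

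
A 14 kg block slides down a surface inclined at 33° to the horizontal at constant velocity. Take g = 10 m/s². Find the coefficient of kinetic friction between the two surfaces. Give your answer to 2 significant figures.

0.65

At constant velocity the net force along the incline is zero: mg sin 33° = μ mg cos 33°.
So μ = tan 33° = 0.5446 / 0.8387 = 0.6493.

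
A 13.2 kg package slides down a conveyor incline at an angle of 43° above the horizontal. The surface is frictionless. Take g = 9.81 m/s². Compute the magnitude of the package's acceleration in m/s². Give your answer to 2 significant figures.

Resolving the weight along the incline: the component pulling the package down the slope is mg sin 43° = 13.2 × 9.81 × 0.6820 = 88.314 N, and the normal force is N = mg cos 43° = 13.2 × 9.81 × 0.7314 = 94.710 N.
With no friction the net force along the incline is 88.314 N, so a = g sin 43° = 88.314 / 13.2 = 6.6905 m/s².

6.7 m/s²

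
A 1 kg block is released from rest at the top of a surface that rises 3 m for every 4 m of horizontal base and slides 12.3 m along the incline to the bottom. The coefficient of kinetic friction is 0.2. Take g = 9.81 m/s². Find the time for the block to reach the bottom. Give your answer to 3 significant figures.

2.39 s

The weight component along the incline is mg sin 36.87° = 5.886 N and the normal force is N = mg cos 36.87° = 7.848 N.
Friction up the slope is f = μN = 0.2 × 7.848 = 1.570 N, so the net downslope force is 5.886 − 1.570 = 4.316 N and a = 4.316 / 1 = 4.3160 m/s².
Starting from rest, L = ½at², so t = √(2L/a) = √(2 × 12.3 / 4.3160) = 2.3874 s.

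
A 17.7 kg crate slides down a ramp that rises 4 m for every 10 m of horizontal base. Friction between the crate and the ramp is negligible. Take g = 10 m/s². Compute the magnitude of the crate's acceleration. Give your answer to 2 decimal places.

Resolving the weight along the incline: the component pulling the crate down the slope is mg sin 21.80° = 17.7 × 10 × 0.3714 = 65.738 N, and the normal force is N = mg cos 21.80° = 17.7 × 10 × 0.9285 = 164.345 N.
With no friction the net force along the incline is 65.738 N, so a = g sin 21.80° = 65.738 / 17.7 = 3.7140 m/s².

3.71 m/s²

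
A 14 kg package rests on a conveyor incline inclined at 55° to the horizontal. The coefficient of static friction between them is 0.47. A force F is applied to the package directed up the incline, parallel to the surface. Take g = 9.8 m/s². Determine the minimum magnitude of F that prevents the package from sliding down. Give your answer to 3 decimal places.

75.401 N

The normal force is N = mg cos 55° = 78.695 N. With F at its minimum the package is on the verge of sliding down, so static friction is at its maximum μ_s N = 0.47 × 78.695 = 36.987 N and acts up the slope.
Equilibrium along the incline: F + μ_s N = mg sin 55°, so F = 112.388 − 36.987 = 75.401 N.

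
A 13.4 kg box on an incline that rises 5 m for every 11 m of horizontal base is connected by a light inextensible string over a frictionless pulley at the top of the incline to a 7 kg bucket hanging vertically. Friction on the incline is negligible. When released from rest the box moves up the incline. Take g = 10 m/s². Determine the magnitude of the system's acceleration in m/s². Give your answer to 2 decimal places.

For the box on the incline: the weight component along the slope is m₁g sin 24.44° = 13.4 × 10 × 0.4138 = 55.449 N and the normal force is N = m₁g cos 24.44° = 121.989 N.
Newton's second law for the box (up-slope positive): T − 55.449 = 13.4 a. For the hanging bucket (downward positive): 7 × 10 − T = 7 a.
Adding the two equations eliminates T: 14.551 = 20.4 a, so a = 0.7133 m/s².

0.71 m/s²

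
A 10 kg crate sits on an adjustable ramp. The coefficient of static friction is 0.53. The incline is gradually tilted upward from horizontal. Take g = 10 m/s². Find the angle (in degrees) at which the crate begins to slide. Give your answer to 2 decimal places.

At the threshold of sliding, static friction is at its maximum μ_s N and exactly balances the weight component along the incline: mg sin θ = μ_s mg cos θ.
Hence tan θ = μ_s = 0.53, so θ = arctan(0.53) = 27.9236°.

27.92°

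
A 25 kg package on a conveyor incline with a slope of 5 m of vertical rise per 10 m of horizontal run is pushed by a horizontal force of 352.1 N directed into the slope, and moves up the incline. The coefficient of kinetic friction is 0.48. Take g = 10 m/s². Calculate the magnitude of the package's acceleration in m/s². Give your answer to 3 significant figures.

0.808 m/s²

The horizontal push has components F cos 26.57° = 352.1 × 0.8944 = 314.918 N up the incline and F sin 26.57° = 352.1 × 0.4472 = 157.459 N pressing into the surface.
The normal force is therefore N = mg cos 26.57° + F sin 26.57° = 223.600 + 157.459 = 381.059 N, and kinetic friction down the slope is μN = 0.48 × 381.059 = 182.908 N.
Along the incline: F cos 26.57° − mg sin 26.57° − μN = ma, so 314.918 − 111.800 − 182.908 = 25 a, giving a = 0.8084 m/s².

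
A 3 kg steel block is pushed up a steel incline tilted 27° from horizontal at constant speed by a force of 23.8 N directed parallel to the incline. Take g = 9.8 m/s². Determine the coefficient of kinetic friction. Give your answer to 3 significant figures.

0.399

At constant speed ΣF = 0 along the incline. The applied 23.8 N acts up the slope; the weight component mg sin 27° = 13.347 N and kinetic friction μN both act down the slope.
So 23.8 = 13.347 + μ × 26.196, giving μ = (23.8 − 13.347) / 26.196 = 0.3990.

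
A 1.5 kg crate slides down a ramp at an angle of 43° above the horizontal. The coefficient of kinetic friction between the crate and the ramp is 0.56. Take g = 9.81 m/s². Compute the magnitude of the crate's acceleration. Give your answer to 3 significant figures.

Resolving the weight along the incline: the component pulling the crate down the slope is mg sin 43° = 1.5 × 9.81 × 0.6820 = 10.036 N, and the normal force is N = mg cos 43° = 1.5 × 9.81 × 0.7314 = 10.763 N.
Kinetic friction acts up the slope with magnitude f = μN = 0.56 × 10.763 = 6.027 N.
Net force along the incline is 10.036 − 6.027 = 4.009 N, so a = 4.009 / 1.5 = 2.6727 m/s².

2.67 m/s²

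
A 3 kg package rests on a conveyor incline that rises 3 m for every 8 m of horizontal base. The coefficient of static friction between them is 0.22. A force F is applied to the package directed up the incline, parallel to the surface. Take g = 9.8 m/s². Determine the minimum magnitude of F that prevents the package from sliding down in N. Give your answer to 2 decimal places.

The normal force is N = mg cos 20.56° = 27.528 N. With F at its minimum the package is on the verge of sliding down, so static friction is at its maximum μ_s N = 0.22 × 27.528 = 6.056 N and acts up the slope.
Equilibrium along the incline: F + μ_s N = mg sin 20.56°, so F = 10.323 − 6.056 = 4.267 N.

4.27 N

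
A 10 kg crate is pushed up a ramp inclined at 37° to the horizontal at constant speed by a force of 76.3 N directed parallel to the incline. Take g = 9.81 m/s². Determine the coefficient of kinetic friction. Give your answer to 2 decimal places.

0.22

At constant speed ΣF = 0 along the incline. The applied 76.3 N acts up the slope; the weight component mg sin 37° = 59.038 N and kinetic friction μN both act down the slope.
So 76.3 = 59.038 + μ × 78.346, giving μ = (76.3 − 59.038) / 78.346 = 0.2203.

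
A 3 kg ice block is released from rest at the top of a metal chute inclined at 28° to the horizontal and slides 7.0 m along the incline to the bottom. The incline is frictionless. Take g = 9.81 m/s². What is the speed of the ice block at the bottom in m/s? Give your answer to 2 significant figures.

The weight component along the incline is mg sin 28° = 13.817 N and the normal force is N = mg cos 28° = 25.985 N.
With no friction, a = g sin 28° = 4.6055 m/s².
Starting from rest over a distance of 7.0 m, v² = 2aL = 2 × 4.6055 × 7.0 = 64.4770, so v = 8.0298 m/s.

8.0 m/s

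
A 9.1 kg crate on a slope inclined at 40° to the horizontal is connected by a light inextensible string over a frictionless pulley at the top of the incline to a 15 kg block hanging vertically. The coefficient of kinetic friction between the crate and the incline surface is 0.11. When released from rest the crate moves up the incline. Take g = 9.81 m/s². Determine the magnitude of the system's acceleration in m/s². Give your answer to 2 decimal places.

3.41 m/s²

For the crate on the incline: the weight component along the slope is m₁g sin 40° = 9.1 × 9.81 × 0.6428 = 57.383 N and the normal force is N = m₁g cos 40° = 68.386 N.
Kinetic friction opposes the crate's motion up the incline: f = μN = 0.11 × 68.386 = 7.522 N acting down the slope.
Newton's second law for the crate (up-slope positive): T − 57.383 − 7.522 = 9.1 a. For the hanging block (downward positive): 15 × 9.81 − T = 15 a.
Adding the two equations eliminates T: 82.245 = 24.1 a, so a = 3.4127 m/s².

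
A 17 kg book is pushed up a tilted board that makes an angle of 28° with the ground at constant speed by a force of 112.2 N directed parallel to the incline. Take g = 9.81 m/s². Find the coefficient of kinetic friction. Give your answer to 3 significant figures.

0.230

At constant speed ΣF = 0 along the incline. The applied 112.2 N acts up the slope; the weight component mg sin 28° = 78.294 N and kinetic friction μN both act down the slope.
So 112.2 = 78.294 + μ × 147.249, giving μ = (112.2 − 78.294) / 147.249 = 0.2303.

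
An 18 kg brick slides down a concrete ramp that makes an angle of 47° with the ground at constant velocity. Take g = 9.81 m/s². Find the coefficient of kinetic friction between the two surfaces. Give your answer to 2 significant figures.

1.1

At constant velocity the net force along the incline is zero: mg sin 47° = μ mg cos 47°.
So μ = tan 47° = 0.7314 / 0.6820 = 1.0724.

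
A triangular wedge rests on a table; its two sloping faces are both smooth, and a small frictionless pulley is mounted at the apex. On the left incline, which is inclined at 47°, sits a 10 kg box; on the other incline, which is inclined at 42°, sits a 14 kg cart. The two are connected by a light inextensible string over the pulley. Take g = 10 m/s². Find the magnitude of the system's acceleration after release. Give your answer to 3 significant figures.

Resolve each weight along its own incline: the 10 kg mass has component 10 × 10 × sin 47° = 73.135 N down its slope, and the 14 kg mass has 14 × 10 × sin 42° = 93.678 N down its slope.
The 14 kg side's 93.678 N exceeds the other side's 73.135 N, so that mass slides down and the 10 kg mass slides up. Taking that direction as positive, Newton's second law for the whole system gives 93.678 − 73.135 = (10 + 14) a, so a = 20.543 / 24 = 0.8560 m/s².

0.856 m/s²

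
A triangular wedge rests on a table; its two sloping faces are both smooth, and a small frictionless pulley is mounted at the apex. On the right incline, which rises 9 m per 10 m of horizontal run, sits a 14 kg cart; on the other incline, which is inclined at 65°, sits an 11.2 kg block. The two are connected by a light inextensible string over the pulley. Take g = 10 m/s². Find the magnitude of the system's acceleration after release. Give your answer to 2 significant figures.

0.31 m/s²

Resolve each weight along its own incline: the 14 kg mass has component 14 × 10 × sin 41.99° = 93.655 N down its slope, and the 11.2 kg mass has 11.2 × 10 × sin 65° = 101.506 N down its slope.
The 11.2 kg side's 101.506 N exceeds the other side's 93.655 N, so that mass slides down and the 14 kg mass slides up. Taking that direction as positive, Newton's second law for the whole system gives 101.506 − 93.655 = (14 + 11.2) a, so a = 7.851 / 25.2 = 0.3115 m/s².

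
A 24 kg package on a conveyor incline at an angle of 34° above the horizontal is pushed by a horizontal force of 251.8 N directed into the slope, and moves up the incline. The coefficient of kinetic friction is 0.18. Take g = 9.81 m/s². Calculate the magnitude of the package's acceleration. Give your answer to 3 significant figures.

The horizontal push has components F cos 34° = 251.8 × 0.8290 = 208.742 N up the incline and F sin 34° = 251.8 × 0.5592 = 140.807 N pressing into the surface.
The normal force is therefore N = mg cos 34° + F sin 34° = 195.180 + 140.807 = 335.987 N, and kinetic friction down the slope is μN = 0.18 × 335.987 = 60.478 N.
Along the incline: F cos 34° − mg sin 34° − μN = ma, so 208.742 − 131.658 − 60.478 = 24 a, giving a = 0.6919 m/s².

0.692 m/s²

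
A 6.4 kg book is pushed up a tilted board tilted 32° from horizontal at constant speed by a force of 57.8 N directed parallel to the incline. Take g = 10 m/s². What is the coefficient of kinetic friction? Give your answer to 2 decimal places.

0.44

At constant speed ΣF = 0 along the incline. The applied 57.8 N acts up the slope; the weight component mg sin 32° = 33.915 N and kinetic friction μN both act down the slope.
So 57.8 = 33.915 + μ × 54.275, giving μ = (57.8 − 33.915) / 54.275 = 0.4401.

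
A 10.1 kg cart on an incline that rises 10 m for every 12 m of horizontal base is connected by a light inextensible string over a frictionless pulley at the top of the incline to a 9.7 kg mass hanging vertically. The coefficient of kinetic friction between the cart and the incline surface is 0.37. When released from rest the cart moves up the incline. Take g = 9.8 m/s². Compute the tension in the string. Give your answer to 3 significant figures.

For the cart on the incline: the weight component along the slope is m₁g sin 39.81° = 10.1 × 9.8 × 0.6402 = 63.367 N and the normal force is N = m₁g cos 39.81° = 76.039 N.
Kinetic friction opposes the cart's motion up the incline: f = μN = 0.37 × 76.039 = 28.134 N acting down the slope.
Newton's second law for the cart (up-slope positive): T − 63.367 − 28.134 = 10.1 a. For the hanging mass (downward positive): 9.7 × 9.8 − T = 9.7 a.
Adding the two equations eliminates T: 3.559 = 19.8 a, so a = 0.1797 m/s².
Then from the hanging mass's equation, T = 9.7 × (9.8 − 0.1797) = 93.317 N.

93.3 N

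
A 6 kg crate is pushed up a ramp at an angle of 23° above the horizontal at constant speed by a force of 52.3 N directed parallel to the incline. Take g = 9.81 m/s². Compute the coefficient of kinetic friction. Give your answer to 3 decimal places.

At constant speed ΣF = 0 along the incline. The applied 52.3 N acts up the slope; the weight component mg sin 23° = 22.998 N and kinetic friction μN both act down the slope.
So 52.3 = 22.998 + μ × 54.181, giving μ = (52.3 − 22.998) / 54.181 = 0.5408.

0.541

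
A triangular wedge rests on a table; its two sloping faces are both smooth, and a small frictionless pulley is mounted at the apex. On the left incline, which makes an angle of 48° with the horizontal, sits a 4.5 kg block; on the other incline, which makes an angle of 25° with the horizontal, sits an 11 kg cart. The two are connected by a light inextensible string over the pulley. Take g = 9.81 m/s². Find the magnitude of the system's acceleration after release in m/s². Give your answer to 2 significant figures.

Resolve each weight along its own incline: the 4.5 kg mass has component 4.5 × 9.81 × sin 48° = 32.806 N down its slope, and the 11 kg mass has 11 × 9.81 × sin 25° = 45.605 N down its slope.
The 11 kg side's 45.605 N exceeds the other side's 32.806 N, so that mass slides down and the 4.5 kg mass slides up. Taking that direction as positive, Newton's second law for the whole system gives 45.605 − 32.806 = (4.5 + 11) a, so a = 12.799 / 15.5 = 0.8257 m/s².

0.83 m/s²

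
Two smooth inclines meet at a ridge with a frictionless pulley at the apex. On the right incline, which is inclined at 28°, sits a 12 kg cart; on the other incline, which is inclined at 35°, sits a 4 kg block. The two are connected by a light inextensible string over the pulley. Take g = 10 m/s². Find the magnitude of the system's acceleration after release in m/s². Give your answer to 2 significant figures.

2.1 m/s²

Resolve each weight along its own incline: the 12 kg mass has component 12 × 10 × sin 28° = 56.337 N down its slope, and the 4 kg mass has 4 × 10 × sin 35° = 22.943 N down its slope.
The 12 kg side's 56.337 N exceeds the other side's 22.943 N, so that mass slides down and the 4 kg mass slides up. Taking that direction as positive, Newton's second law for the whole system gives 56.337 − 22.943 = (12 + 4) a, so a = 33.394 / 16 = 2.0871 m/s².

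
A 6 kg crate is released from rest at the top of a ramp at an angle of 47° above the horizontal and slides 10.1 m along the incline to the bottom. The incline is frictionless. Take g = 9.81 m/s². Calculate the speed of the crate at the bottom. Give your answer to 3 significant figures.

12.0 m/s

The weight component along the incline is mg sin 47° = 43.047 N and the normal force is N = mg cos 47° = 40.142 N.
With no friction, a = g sin 47° = 7.1746 m/s².
Starting from rest over a distance of 10.1 m, v² = 2aL = 2 × 7.1746 × 10.1 = 144.9269, so v = 12.0386 m/s.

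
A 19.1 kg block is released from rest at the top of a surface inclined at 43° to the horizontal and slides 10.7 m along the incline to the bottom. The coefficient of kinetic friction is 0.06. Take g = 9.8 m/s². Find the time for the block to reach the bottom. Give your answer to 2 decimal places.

The weight component along the incline is mg sin 43° = 127.656 N and the normal force is N = mg cos 43° = 136.895 N.
Friction up the slope is f = μN = 0.06 × 136.895 = 8.214 N, so the net downslope force is 127.656 − 8.214 = 119.442 N and a = 119.442 / 19.1 = 6.2535 m/s².
Starting from rest, L = ½at², so t = √(2L/a) = √(2 × 10.7 / 6.2535) = 1.8499 s.

1.85 s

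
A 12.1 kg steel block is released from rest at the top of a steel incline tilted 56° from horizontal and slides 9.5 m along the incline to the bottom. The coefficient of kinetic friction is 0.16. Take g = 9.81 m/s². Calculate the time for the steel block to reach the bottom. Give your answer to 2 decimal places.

The weight component along the incline is mg sin 56° = 98.408 N and the normal force is N = mg cos 56° = 66.377 N.
Friction up the slope is f = μN = 0.16 × 66.377 = 10.620 N, so the net downslope force is 98.408 − 10.620 = 87.788 N and a = 87.788 / 12.1 = 7.2552 m/s².
Starting from rest, L = ½at², so t = √(2L/a) = √(2 × 9.5 / 7.2552) = 1.6183 s.

1.62 s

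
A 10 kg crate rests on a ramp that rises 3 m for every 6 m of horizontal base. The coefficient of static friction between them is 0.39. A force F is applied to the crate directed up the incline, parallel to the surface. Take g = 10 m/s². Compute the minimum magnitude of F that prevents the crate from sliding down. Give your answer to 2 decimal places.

The normal force is N = mg cos 26.57° = 89.443 N. With F at its minimum the crate is on the verge of sliding down, so static friction is at its maximum μ_s N = 0.39 × 89.443 = 34.883 N and acts up the slope.
Equilibrium along the incline: F + μ_s N = mg sin 26.57°, so F = 44.721 − 34.883 = 9.838 N.

9.84 N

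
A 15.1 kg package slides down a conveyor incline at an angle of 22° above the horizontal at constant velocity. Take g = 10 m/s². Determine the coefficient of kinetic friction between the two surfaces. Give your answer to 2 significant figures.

At constant velocity the net force along the incline is zero: mg sin 22° = μ mg cos 22°.
So μ = tan 22° = 0.3746 / 0.9272 = 0.4040.

0.40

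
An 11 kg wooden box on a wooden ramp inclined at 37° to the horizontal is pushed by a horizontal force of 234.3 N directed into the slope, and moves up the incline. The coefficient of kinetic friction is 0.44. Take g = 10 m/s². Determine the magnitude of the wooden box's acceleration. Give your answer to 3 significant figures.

The horizontal push has components F cos 37° = 234.3 × 0.7986 = 187.112 N up the incline and F sin 37° = 234.3 × 0.6018 = 141.002 N pressing into the surface.
The normal force is therefore N = mg cos 37° + F sin 37° = 87.846 + 141.002 = 228.848 N, and kinetic friction down the slope is μN = 0.44 × 228.848 = 100.693 N.
Along the incline: F cos 37° − mg sin 37° − μN = ma, so 187.112 − 66.198 − 100.693 = 11 a, giving a = 1.8383 m/s².

1.84 m/s²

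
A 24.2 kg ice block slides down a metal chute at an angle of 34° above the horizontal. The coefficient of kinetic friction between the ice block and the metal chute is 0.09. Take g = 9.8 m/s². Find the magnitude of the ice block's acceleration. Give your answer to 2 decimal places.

Resolving the weight along the incline: the component pulling the ice block down the slope is mg sin 34° = 24.2 × 9.8 × 0.5592 = 132.620 N, and the normal force is N = mg cos 34° = 24.2 × 9.8 × 0.8290 = 196.606 N.
Kinetic friction acts up the slope with magnitude f = μN = 0.09 × 196.606 = 17.695 N.
Net force along the incline is 132.620 − 17.695 = 114.925 N, so a = 114.925 / 24.2 = 4.7490 m/s².

4.75 m/s²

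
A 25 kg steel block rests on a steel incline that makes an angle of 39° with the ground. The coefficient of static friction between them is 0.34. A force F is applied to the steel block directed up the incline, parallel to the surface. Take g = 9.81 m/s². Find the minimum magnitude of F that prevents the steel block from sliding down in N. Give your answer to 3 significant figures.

89.5 N

The normal force is N = mg cos 39° = 190.595 N. With F at its minimum the steel block is on the verge of sliding down, so static friction is at its maximum μ_s N = 0.34 × 190.595 = 64.802 N and acts up the slope.
Equilibrium along the incline: F + μ_s N = mg sin 39°, so F = 154.341 − 64.802 = 89.539 N.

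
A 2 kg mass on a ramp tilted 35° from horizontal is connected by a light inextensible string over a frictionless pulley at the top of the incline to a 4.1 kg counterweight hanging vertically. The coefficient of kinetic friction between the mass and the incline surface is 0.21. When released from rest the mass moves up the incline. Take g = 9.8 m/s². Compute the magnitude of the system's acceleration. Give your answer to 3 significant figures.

For the mass on the incline: the weight component along the slope is m₁g sin 35° = 2 × 9.8 × 0.5736 = 11.243 N and the normal force is N = m₁g cos 35° = 16.055 N.
Kinetic friction opposes the mass's motion up the incline: f = μN = 0.21 × 16.055 = 3.372 N acting down the slope.
Newton's second law for the mass (up-slope positive): T − 11.243 − 3.372 = 2 a. For the hanging counterweight (downward positive): 4.1 × 9.8 − T = 4.1 a.
Adding the two equations eliminates T: 25.565 = 6.1 a, so a = 4.1910 m/s².

4.19 m/s²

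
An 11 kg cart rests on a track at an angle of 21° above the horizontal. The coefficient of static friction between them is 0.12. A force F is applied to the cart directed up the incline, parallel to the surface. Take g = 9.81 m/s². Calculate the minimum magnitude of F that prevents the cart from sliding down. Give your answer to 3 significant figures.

26.6 N

The normal force is N = mg cos 21° = 100.743 N. With F at its minimum the cart is on the verge of sliding down, so static friction is at its maximum μ_s N = 0.12 × 100.743 = 12.089 N and acts up the slope.
Equilibrium along the incline: F + μ_s N = mg sin 21°, so F = 38.671 − 12.089 = 26.582 N.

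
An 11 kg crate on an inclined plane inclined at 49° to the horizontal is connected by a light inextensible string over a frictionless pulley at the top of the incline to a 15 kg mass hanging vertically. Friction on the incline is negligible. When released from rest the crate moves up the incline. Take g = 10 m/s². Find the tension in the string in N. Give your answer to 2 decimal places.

111.36 N

For the crate on the incline: the weight component along the slope is m₁g sin 49° = 11 × 10 × 0.7547 = 83.017 N and the normal force is N = m₁g cos 49° = 72.166 N.
Newton's second law for the crate (up-slope positive): T − 83.017 = 11 a. For the hanging mass (downward positive): 15 × 10 − T = 15 a.
Adding the two equations eliminates T: 66.983 = 26 a, so a = 2.5763 m/s².
Then from the hanging mass's equation, T = 15 × (10 − 2.5763) = 111.356 N.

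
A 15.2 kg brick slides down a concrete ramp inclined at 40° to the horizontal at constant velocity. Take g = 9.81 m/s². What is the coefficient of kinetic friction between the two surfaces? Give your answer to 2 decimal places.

0.84

At constant velocity the net force along the incline is zero: mg sin 40° = μ mg cos 40°.
So μ = tan 40° = 0.6428 / 0.7660 = 0.8392.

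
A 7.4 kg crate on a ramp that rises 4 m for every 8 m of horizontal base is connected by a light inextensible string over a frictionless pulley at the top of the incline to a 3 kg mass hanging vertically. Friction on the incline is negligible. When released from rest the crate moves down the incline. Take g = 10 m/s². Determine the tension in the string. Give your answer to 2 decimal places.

For the crate on the incline: the weight component along the slope is m₁g sin 26.57° = 7.4 × 10 × 0.4472 = 33.093 N and the normal force is N = m₁g cos 26.57° = 66.188 N.
Newton's second law for the crate (down-slope positive): 33.093 − T = 7.4 a. For the hanging mass (upward positive): T − 3 × 10 = 3 a.
Adding the two equations eliminates T: 3.093 = 10.4 a, so a = 0.2974 m/s².
Then from the hanging mass's equation, T = 3 × (10 + 0.2974) = 30.892 N.

30.89 N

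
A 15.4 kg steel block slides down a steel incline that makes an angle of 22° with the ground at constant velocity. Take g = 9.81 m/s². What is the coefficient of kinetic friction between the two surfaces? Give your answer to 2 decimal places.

0.40

At constant velocity the net force along the incline is zero: mg sin 22° = μ mg cos 22°.
So μ = tan 22° = 0.3746 / 0.9272 = 0.4040.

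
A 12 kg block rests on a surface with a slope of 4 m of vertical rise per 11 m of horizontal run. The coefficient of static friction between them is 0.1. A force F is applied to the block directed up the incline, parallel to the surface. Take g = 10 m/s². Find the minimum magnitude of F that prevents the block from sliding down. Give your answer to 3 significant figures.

29.7 N

The normal force is N = mg cos 19.98° = 112.775 N. With F at its minimum the block is on the verge of sliding down, so static friction is at its maximum μ_s N = 0.1 × 112.775 = 11.278 N and acts up the slope.
Equilibrium along the incline: F + μ_s N = mg sin 19.98°, so F = 41.009 − 11.278 = 29.731 N.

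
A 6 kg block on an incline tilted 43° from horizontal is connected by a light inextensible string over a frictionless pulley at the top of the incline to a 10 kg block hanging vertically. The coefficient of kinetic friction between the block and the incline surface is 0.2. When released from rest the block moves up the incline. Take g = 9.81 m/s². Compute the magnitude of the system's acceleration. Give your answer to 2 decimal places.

3.08 m/s²

For the block on the incline: the weight component along the slope is m₁g sin 43° = 6 × 9.81 × 0.6820 = 40.143 N and the normal force is N = m₁g cos 43° = 43.047 N.
Kinetic friction opposes the block's motion up the incline: f = μN = 0.2 × 43.047 = 8.609 N acting down the slope.
Newton's second law for the block (up-slope positive): T − 40.143 − 8.609 = 6 a. For the hanging block (downward positive): 10 × 9.81 − T = 10 a.
Adding the two equations eliminates T: 49.348 = 16 a, so a = 3.0842 m/s².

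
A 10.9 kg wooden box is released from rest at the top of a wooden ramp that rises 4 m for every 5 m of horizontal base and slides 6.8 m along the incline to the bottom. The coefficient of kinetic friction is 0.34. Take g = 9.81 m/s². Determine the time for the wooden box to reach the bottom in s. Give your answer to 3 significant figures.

1.96 s

The weight component along the incline is mg sin 38.66° = 66.798 N and the normal force is N = mg cos 38.66° = 83.498 N.
Friction up the slope is f = μN = 0.34 × 83.498 = 28.389 N, so the net downslope force is 66.798 − 28.389 = 38.409 N and a = 38.409 / 10.9 = 3.5238 m/s².
Starting from rest, L = ½at², so t = √(2L/a) = √(2 × 6.8 / 3.5238) = 1.9646 s.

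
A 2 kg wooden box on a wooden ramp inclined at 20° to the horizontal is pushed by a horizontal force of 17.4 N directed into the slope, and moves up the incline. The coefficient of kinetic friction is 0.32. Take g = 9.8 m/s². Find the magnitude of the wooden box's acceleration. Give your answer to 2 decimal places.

0.92 m/s²

The horizontal push has components F cos 20° = 17.4 × 0.9397 = 16.351 N up the incline and F sin 20° = 17.4 × 0.3420 = 5.951 N pressing into the surface.
The normal force is therefore N = mg cos 20° + F sin 20° = 18.418 + 5.951 = 24.369 N, and kinetic friction down the slope is μN = 0.32 × 24.369 = 7.798 N.
Along the incline: F cos 20° − mg sin 20° − μN = ma, so 16.351 − 6.703 − 7.798 = 2 a, giving a = 0.9250 m/s².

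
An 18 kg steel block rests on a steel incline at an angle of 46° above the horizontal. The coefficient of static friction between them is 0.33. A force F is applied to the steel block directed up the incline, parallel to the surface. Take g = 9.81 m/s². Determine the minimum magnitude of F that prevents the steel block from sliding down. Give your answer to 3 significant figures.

The normal force is N = mg cos 46° = 122.663 N. With F at its minimum the steel block is on the verge of sliding down, so static friction is at its maximum μ_s N = 0.33 × 122.663 = 40.479 N and acts up the slope.
Equilibrium along the incline: F + μ_s N = mg sin 46°, so F = 127.021 − 40.479 = 86.542 N.

86.5 N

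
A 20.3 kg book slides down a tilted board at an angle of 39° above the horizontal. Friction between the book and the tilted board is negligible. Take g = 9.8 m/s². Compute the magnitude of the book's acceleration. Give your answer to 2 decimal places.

Resolving the weight along the incline: the component pulling the book down the slope is mg sin 39° = 20.3 × 9.8 × 0.6293 = 125.193 N, and the normal force is N = mg cos 39° = 20.3 × 9.8 × 0.7771 = 154.596 N.
With no friction the net force along the incline is 125.193 N, so a = g sin 39° = 125.193 / 20.3 = 6.1671 m/s².

6.17 m/s²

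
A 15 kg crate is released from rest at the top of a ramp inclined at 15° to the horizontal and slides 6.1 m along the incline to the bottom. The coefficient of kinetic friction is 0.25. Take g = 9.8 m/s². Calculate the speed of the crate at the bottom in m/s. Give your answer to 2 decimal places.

1.44 m/s

The weight component along the incline is mg sin 15° = 38.046 N and the normal force is N = mg cos 15° = 141.991 N.
Friction up the slope is f = μN = 0.25 × 141.991 = 35.498 N, so the net downslope force is 38.046 − 35.498 = 2.548 N and a = 2.548 / 15 = 0.1699 m/s².
Starting from rest over a distance of 6.1 m, v² = 2aL = 2 × 0.1699 × 6.1 = 2.0728, so v = 1.4397 m/s.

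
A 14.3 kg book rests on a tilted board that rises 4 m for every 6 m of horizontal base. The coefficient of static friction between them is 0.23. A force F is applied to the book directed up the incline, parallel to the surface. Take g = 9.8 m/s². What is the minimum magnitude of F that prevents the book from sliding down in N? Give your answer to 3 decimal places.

The normal force is N = mg cos 33.69° = 116.604 N. With F at its minimum the book is on the verge of sliding down, so static friction is at its maximum μ_s N = 0.23 × 116.604 = 26.819 N and acts up the slope.
Equilibrium along the incline: F + μ_s N = mg sin 33.69°, so F = 77.736 − 26.819 = 50.917 N.

50.917 N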